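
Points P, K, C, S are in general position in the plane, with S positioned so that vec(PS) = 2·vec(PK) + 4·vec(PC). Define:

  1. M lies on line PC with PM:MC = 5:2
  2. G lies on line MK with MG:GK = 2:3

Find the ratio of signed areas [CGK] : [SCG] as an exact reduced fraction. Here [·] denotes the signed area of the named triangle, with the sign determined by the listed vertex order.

[CGK]:[SCG] = 3/41

Work in coordinates with P = (0, 0), K = (1, 0), C = (0, 1), S = (2, 4).
1. M lies on line PC with PM:MC = 5:2 ⇒ M = (0, 5/7)
2. G lies on line MK with MG:GK = 2:3 ⇒ G = (2/5, 3/7)
2·[CGK] = 6/35, 2·[SCG] = 82/35
[CGK]:[SCG] = 6/35:82/35 = 3/41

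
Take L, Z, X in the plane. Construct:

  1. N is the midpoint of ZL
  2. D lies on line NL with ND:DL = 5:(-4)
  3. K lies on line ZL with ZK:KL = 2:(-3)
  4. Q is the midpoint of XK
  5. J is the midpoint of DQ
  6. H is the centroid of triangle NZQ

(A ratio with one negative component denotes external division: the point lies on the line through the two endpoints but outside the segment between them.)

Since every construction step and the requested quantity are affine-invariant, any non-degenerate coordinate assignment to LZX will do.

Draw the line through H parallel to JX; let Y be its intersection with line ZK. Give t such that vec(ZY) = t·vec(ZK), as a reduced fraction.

t = -1/36

Assign L = (0, 0), Z = (1, 0), X = (0, 1) — the answer is frame-independent, so this choice is without loss of generality.
1. N is the midpoint of ZL ⇒ N = (1/2, 0)
2. D lies on line NL with ND:DL = 5:(-4) ⇒ D = (-2, 0)
3. K lies on line ZL with ZK:KL = 2:(-3) ⇒ K = (3, 0)
4. Q is the midpoint of XK ⇒ Q = (3/2, 1/2)
5. J is the midpoint of DQ ⇒ J = (-1/4, 1/4)
6. H is the centroid of triangle NZQ ⇒ H = (1, 1/6)
through H parallel to JX: direction (1/4, 3/4); meets ZK at Y = (17/18, 0)
Y = Z + t·(K−Z) with t = -1/36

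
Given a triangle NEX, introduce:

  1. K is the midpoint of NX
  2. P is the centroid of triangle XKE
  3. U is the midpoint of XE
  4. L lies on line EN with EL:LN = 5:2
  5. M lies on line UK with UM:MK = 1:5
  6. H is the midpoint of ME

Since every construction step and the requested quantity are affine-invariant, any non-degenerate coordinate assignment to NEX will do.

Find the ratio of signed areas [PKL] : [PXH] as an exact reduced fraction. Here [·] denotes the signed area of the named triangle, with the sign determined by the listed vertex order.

[PKL]:[PXH] = -8/5

Set N = (0, 0), E = (1, 0), X = (0, 1); any affine frame gives the same invariant.
1. K is the midpoint of NX ⇒ K = (0, 1/2)
2. P is the centroid of triangle XKE ⇒ P = (1/3, 1/2)
3. U is the midpoint of XE ⇒ U = (1/2, 1/2)
4. L lies on line EN with EL:LN = 5:2 ⇒ L = (2/7, 0)
5. M lies on line UK with UM:MK = 1:5 ⇒ M = (5/12, 1/2)
6. H is the midpoint of ME ⇒ H = (17/24, 1/4)
2·[PKL] = 1/6, 2·[PXH] = -5/48
[PKL]:[PXH] = 1/6:-5/48 = -8/5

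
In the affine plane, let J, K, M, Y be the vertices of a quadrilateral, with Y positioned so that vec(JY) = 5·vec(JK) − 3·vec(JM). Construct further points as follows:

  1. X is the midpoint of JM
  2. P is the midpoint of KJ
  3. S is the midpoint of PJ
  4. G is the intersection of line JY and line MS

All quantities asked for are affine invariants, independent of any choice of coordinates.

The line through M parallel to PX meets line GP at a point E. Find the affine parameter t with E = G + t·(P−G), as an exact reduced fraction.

t = 30/13

Work in coordinates with J = (0, 0), K = (1, 0), M = (0, 1), Y = (5, -3).
1. X is the midpoint of JM ⇒ X = (0, 1/2)
2. P is the midpoint of KJ ⇒ P = (1/2, 0)
3. S is the midpoint of PJ ⇒ S = (1/4, 0)
4. G is the intersection of line JY and line MS ⇒ G = (5/17, -3/17)
through M parallel to PX: direction (-1/2, 1/2); meets GP at E = (10/13, 3/13)
E = G + t·(P−G) with t = 30/13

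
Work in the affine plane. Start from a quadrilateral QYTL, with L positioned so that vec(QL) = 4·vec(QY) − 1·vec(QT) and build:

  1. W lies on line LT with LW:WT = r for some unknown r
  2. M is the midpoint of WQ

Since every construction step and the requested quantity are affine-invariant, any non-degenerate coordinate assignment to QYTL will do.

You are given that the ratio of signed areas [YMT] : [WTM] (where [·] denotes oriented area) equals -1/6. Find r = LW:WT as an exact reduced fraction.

r = 5/3

Set Q = (0, 0), Y = (1, 0), T = (0, 1), L = (4, -1); any affine frame gives the same invariant.
1. With LW:WT = r, write λ = r/(r+1) so W = L + λ·(T−L); W is affine-linear in λ
2. M is the midpoint of WQ ⇒ M is an affine combination of earlier points and hence also affine-linear in λ
Every point depending on W is an affine combination of W and λ-independent points, so each such coordinate is linear in λ; the λ² term in each signed area is a multiple of (T−L)×(T−L) = 0, so 2·[YMT] and 2·[WTM] are each linear in λ. Evaluating at λ=0 and λ=1:
  2·[YMT] = −λ + 1/2,   2·[WTM] = -2·λ + 2
So [YMT]:[WTM] = (−λ + 1/2) / (-2·λ + 2). Setting this equal to -1/6:
  −λ + 1/2 = -1/6·(-2·λ + 2)  ⇒  λ = 5/8
Then r = λ/(1−λ) = (5/8)/(3/8) = 5/3. Check: with r = 5/3, W = (3/2, 1/4) and [YMT]:[WTM] = -1/6 as required.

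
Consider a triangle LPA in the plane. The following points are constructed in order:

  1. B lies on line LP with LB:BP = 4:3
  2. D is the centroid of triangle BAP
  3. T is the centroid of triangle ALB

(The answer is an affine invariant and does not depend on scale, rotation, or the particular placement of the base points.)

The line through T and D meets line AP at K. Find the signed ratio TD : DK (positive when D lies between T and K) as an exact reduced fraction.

TD:DK = 7/3

Work in coordinates with L = (0, 0), P = (1, 0), A = (0, 1).
1. B lies on line LP with LB:BP = 4:3 ⇒ B = (4/7, 0)
2. D is the centroid of triangle BAP ⇒ D = (11/21, 1/3)
3. T is the centroid of triangle ALB ⇒ T = (4/21, 1/3)
line TD meets AP at K = (2/3, 1/3)
D = T + t·(K−T) with t = 7/10, so TD:DK = 7/10:3/10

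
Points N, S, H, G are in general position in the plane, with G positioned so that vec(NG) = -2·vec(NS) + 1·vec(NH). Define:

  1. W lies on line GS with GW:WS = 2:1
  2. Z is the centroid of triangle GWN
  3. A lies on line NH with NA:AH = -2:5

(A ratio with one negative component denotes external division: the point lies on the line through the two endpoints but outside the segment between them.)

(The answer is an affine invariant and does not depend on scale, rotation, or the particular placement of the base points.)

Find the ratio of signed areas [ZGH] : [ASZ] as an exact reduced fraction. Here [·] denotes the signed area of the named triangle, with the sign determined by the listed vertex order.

[ZGH]:[ASZ] = -5/7

Choose coordinates N = (0, 0), S = (1, 0), H = (0, 1), G = (-2, 1).
1. W lies on line GS with GW:WS = 2:1 ⇒ W = (0, 1/3)
2. Z is the centroid of triangle GWN ⇒ Z = (-2/3, 4/9)
3. A lies on line NH with NA:AH = -2:5 ⇒ A = (0, -2/3)
2·[ZGH] = -10/9, 2·[ASZ] = 14/9
[ZGH]:[ASZ] = -10/9:14/9 = -5/7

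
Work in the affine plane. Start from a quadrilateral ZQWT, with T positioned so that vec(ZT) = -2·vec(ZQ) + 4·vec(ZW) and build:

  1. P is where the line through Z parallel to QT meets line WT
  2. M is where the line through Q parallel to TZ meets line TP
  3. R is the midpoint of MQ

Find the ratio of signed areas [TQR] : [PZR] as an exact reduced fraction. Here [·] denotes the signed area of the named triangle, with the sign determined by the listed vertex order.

[TQR]:[PZR] = 1/6

Assign Z = (0, 0), Q = (1, 0), W = (0, 1), T = (-2, 4) — the answer is frame-independent, so this choice is without loss of generality.
1. P is where the line through Z parallel to QT meets line WT ⇒ P = (6, -8)
2. M is where the line through Q parallel to TZ meets line TP ⇒ M = (2, -2)
3. R is the midpoint of MQ ⇒ R = (3/2, -1)
2·[TQR] = -1, 2·[PZR] = -6
[TQR]:[PZR] = -1:-6 = 1/6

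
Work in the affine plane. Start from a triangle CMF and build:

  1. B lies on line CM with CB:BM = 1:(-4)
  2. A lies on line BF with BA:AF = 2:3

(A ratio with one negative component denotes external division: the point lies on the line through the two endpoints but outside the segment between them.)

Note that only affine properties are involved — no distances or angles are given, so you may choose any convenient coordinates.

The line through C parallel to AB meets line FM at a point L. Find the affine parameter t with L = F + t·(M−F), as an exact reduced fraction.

Assign C = (0, 0), M = (1, 0), F = (0, 1) — the answer is frame-independent, so this choice is without loss of generality.
1. B lies on line CM with CB:BM = 1:(-4) ⇒ B = (-1/3, 0)
2. A lies on line BF with BA:AF = 2:3 ⇒ A = (-1/5, 2/5)
through C parallel to AB: direction (-2/15, -2/5); meets FM at L = (1/4, 3/4)
L = F + t·(M−F) with t = 1/4

t = 1/4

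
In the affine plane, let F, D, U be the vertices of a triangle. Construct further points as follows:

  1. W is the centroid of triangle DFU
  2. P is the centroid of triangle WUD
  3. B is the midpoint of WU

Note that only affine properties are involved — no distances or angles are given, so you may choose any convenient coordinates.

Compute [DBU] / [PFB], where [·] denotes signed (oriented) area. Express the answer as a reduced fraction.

Assign F = (0, 0), D = (1, 0), U = (0, 1) — the answer is frame-independent, so this choice is without loss of generality.
1. W is the centroid of triangle DFU ⇒ W = (1/3, 1/3)
2. P is the centroid of triangle WUD ⇒ P = (4/9, 4/9)
3. B is the midpoint of WU ⇒ B = (1/6, 2/3)
2·[DBU] = -1/6, 2·[PFB] = -2/9
[DBU]:[PFB] = -1/6:-2/9 = 3/4

[DBU]:[PFB] = 3/4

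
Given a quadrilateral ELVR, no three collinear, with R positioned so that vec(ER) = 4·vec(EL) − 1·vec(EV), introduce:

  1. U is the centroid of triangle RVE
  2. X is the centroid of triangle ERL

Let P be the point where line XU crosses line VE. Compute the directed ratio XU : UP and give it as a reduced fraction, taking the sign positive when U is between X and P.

XU:UP = 1/4

Set E = (0, 0), L = (1, 0), V = (0, 1), R = (4, -1); any affine frame gives the same invariant.
1. U is the centroid of triangle RVE ⇒ U = (4/3, 0)
2. X is the centroid of triangle ERL ⇒ X = (5/3, -1/3)
line XU meets VE at P = (0, 4/3)
U = X + t·(P−X) with t = 1/5, so XU:UP = 1/5:4/5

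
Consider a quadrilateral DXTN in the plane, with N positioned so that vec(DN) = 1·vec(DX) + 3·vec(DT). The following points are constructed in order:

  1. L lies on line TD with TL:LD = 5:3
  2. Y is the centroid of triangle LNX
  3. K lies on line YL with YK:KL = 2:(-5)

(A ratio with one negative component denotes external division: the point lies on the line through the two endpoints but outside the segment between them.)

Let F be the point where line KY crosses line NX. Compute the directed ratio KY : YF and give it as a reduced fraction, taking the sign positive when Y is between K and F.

KY:YF = -4/3

Work in coordinates with D = (0, 0), X = (1, 0), T = (0, 1), N = (1, 3).
1. L lies on line TD with TL:LD = 5:3 ⇒ L = (0, 3/8)
2. Y is the centroid of triangle LNX ⇒ Y = (2/3, 9/8)
3. K lies on line YL with YK:KL = 2:(-5) ⇒ K = (10/9, 13/8)
line KY meets NX at F = (1, 3/2)
Y = K + t·(F−K) with t = 4, so KY:YF = 4:-3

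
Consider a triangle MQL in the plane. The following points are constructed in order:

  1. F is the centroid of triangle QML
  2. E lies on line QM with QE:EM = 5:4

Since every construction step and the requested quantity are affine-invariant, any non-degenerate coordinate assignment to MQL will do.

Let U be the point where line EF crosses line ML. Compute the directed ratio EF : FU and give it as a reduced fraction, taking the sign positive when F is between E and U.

Choose coordinates M = (0, 0), Q = (1, 0), L = (0, 1).
1. F is the centroid of triangle QML ⇒ F = (1/3, 1/3)
2. E lies on line QM with QE:EM = 5:4 ⇒ E = (4/9, 0)
line EF meets ML at U = (0, 4/3)
F = E + t·(U−E) with t = 1/4, so EF:FU = 1/4:3/4

EF:FU = 1/3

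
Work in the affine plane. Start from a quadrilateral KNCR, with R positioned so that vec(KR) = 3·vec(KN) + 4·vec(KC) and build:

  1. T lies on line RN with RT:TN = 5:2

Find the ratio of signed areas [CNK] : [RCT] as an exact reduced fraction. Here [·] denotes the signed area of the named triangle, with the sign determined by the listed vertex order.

Work in coordinates with K = (0, 0), N = (1, 0), C = (0, 1), R = (3, 4).
1. T lies on line RN with RT:TN = 5:2 ⇒ T = (11/7, 8/7)
2·[CNK] = -1, 2·[RCT] = 30/7
[CNK]:[RCT] = -1:30/7 = -7/30

[CNK]:[RCT] = -7/30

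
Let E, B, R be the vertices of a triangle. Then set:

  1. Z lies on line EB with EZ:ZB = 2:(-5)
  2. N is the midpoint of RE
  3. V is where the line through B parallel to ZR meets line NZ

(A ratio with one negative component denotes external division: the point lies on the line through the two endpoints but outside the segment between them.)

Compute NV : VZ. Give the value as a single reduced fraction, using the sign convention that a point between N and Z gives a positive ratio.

NV:VZ = -4/5

Set E = (0, 0), B = (1, 0), R = (0, 1); any affine frame gives the same invariant.
1. Z lies on line EB with EZ:ZB = 2:(-5) ⇒ Z = (-2/3, 0)
2. N is the midpoint of RE ⇒ N = (0, 1/2)
3. V is where the line through B parallel to ZR meets line NZ ⇒ V = (8/3, 5/2)
V = N + t·(Z−N) with t = -4, so NV:VZ = t:(1−t) = -4:5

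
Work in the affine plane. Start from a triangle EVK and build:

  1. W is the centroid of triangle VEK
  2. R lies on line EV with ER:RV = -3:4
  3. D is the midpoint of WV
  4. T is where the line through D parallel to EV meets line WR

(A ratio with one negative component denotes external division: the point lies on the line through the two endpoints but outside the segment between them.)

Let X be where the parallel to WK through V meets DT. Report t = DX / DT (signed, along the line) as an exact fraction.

Work in coordinates with E = (0, 0), V = (1, 0), K = (0, 1).
1. W is the centroid of triangle VEK ⇒ W = (1/3, 1/3)
2. R lies on line EV with ER:RV = -3:4 ⇒ R = (-3, 0)
3. D is the midpoint of WV ⇒ D = (2/3, 1/6)
4. T is where the line through D parallel to EV meets line WR ⇒ T = (-4/3, 1/6)
through V parallel to WK: direction (-1/3, 2/3); meets DT at X = (11/12, 1/6)
X = D + t·(T−D) with t = -1/8

t = -1/8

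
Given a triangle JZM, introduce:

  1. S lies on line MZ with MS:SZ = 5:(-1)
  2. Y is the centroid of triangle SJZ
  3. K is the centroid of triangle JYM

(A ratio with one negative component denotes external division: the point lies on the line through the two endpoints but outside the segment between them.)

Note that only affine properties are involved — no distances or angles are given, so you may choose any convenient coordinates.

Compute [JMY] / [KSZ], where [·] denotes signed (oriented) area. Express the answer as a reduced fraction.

[JMY]:[KSZ] = -27/4

Work in coordinates with J = (0, 0), Z = (1, 0), M = (0, 1).
1. S lies on line MZ with MS:SZ = 5:(-1) ⇒ S = (5/4, -1/4)
2. Y is the centroid of triangle SJZ ⇒ Y = (3/4, -1/12)
3. K is the centroid of triangle JYM ⇒ K = (1/4, 11/36)
2·[JMY] = -3/4, 2·[KSZ] = 1/9
[JMY]:[KSZ] = -3/4:1/9 = -27/4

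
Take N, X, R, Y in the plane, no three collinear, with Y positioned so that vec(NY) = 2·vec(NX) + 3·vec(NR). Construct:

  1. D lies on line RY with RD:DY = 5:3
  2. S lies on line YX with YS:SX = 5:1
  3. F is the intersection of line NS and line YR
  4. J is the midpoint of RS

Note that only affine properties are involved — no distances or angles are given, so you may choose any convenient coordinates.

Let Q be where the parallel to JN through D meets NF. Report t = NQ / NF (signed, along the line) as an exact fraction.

Assign N = (0, 0), X = (1, 0), R = (0, 1), Y = (2, 3) — the answer is frame-independent, so this choice is without loss of generality.
1. D lies on line RY with RD:DY = 5:3 ⇒ D = (5/4, 9/4)
2. S lies on line YX with YS:SX = 5:1 ⇒ S = (7/6, 1/2)
3. F is the intersection of line NS and line YR ⇒ F = (-7/4, -3/4)
4. J is the midpoint of RS ⇒ J = (7/12, 3/4)
through D parallel to JN: direction (-7/12, -3/4); meets NF at Q = (-3/4, -9/28)
Q = N + t·(F−N) with t = 3/7

t = 3/7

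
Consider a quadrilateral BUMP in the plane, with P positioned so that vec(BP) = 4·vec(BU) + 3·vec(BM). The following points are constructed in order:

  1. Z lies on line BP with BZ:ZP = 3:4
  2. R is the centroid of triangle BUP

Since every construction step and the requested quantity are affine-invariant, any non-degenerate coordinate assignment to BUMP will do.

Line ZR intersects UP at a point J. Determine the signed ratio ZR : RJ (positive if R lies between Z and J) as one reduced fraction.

Set B = (0, 0), U = (1, 0), M = (0, 1), P = (4, 3); any affine frame gives the same invariant.
1. Z lies on line BP with BZ:ZP = 3:4 ⇒ Z = (12/7, 9/7)
2. R is the centroid of triangle BUP ⇒ R = (5/3, 1)
line ZR meets UP at J = (8/5, 3/5)
R = Z + t·(J−Z) with t = 5/12, so ZR:RJ = 5/12:7/12

ZR:RJ = 5/7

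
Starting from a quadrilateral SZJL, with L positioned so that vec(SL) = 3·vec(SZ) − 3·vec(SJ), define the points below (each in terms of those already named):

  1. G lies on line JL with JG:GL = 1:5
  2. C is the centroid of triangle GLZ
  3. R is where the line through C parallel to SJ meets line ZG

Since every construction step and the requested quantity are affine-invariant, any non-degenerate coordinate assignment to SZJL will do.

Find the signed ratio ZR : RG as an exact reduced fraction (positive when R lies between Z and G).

ZR:RG = -1/2

Work in coordinates with S = (0, 0), Z = (1, 0), J = (0, 1), L = (3, -3).
1. G lies on line JL with JG:GL = 1:5 ⇒ G = (1/2, 1/3)
2. C is the centroid of triangle GLZ ⇒ C = (3/2, -8/9)
3. R is where the line through C parallel to SJ meets line ZG ⇒ R = (3/2, -1/3)
R = Z + t·(G−Z) with t = -1, so ZR:RG = t:(1−t) = -1:2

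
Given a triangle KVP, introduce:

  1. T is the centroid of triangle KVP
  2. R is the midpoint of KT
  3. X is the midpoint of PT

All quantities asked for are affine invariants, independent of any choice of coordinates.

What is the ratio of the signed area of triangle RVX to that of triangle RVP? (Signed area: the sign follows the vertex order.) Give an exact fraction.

[RVX]:[RVP] = 5/8

Assign K = (0, 0), V = (1, 0), P = (0, 1) — the answer is frame-independent, so this choice is without loss of generality.
1. T is the centroid of triangle KVP ⇒ T = (1/3, 1/3)
2. R is the midpoint of KT ⇒ R = (1/6, 1/6)
3. X is the midpoint of PT ⇒ X = (1/6, 2/3)
2·[RVX] = 5/12, 2·[RVP] = 2/3
[RVX]:[RVP] = 5/12:2/3 = 5/8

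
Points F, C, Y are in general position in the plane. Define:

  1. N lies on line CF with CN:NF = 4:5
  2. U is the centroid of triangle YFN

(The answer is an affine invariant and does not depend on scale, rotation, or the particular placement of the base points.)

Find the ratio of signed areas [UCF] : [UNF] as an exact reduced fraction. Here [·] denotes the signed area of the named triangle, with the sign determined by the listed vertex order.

[UCF]:[UNF] = 9/5

Set F = (0, 0), C = (1, 0), Y = (0, 1); any affine frame gives the same invariant.
1. N lies on line CF with CN:NF = 4:5 ⇒ N = (5/9, 0)
2. U is the centroid of triangle YFN ⇒ U = (5/27, 1/3)
2·[UCF] = -1/3, 2·[UNF] = -5/27
[UCF]:[UNF] = -1/3:-5/27 = 9/5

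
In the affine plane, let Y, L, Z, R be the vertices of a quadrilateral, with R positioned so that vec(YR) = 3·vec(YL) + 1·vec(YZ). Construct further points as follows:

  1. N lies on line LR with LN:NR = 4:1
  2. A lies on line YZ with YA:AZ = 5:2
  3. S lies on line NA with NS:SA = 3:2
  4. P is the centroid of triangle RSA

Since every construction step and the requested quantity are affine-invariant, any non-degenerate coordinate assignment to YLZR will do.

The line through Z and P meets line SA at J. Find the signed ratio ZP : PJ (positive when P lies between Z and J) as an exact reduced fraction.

ZP:PJ = 61/17

Work in coordinates with Y = (0, 0), L = (1, 0), Z = (0, 1), R = (3, 1).
1. N lies on line LR with LN:NR = 4:1 ⇒ N = (13/5, 4/5)
2. A lies on line YZ with YA:AZ = 5:2 ⇒ A = (0, 5/7)
3. S lies on line NA with NS:SA = 3:2 ⇒ S = (26/25, 131/175)
4. P is the centroid of triangle RSA ⇒ P = (101/75, 431/525)
line ZP meets SA at J = (2626/1525, 8231/10675)
P = Z + t·(J−Z) with t = 61/78, so ZP:PJ = 61/78:17/78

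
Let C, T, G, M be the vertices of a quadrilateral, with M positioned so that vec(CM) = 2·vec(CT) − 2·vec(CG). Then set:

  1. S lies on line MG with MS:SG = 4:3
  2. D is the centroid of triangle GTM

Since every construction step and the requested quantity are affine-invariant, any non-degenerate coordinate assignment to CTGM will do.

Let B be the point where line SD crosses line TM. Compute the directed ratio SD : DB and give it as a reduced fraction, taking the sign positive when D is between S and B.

SD:DB = 5/7

Choose coordinates C = (0, 0), T = (1, 0), G = (0, 1), M = (2, -2).
1. S lies on line MG with MS:SG = 4:3 ⇒ S = (6/7, -2/7)
2. D is the centroid of triangle GTM ⇒ D = (1, -1/3)
line SD meets TM at B = (6/5, -2/5)
D = S + t·(B−S) with t = 5/12, so SD:DB = 5/12:7/12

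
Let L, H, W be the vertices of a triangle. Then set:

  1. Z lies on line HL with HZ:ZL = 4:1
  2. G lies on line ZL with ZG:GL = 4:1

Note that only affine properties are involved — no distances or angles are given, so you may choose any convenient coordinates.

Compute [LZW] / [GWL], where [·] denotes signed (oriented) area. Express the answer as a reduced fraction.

[LZW]:[GWL] = 5

Choose coordinates L = (0, 0), H = (1, 0), W = (0, 1).
1. Z lies on line HL with HZ:ZL = 4:1 ⇒ Z = (1/5, 0)
2. G lies on line ZL with ZG:GL = 4:1 ⇒ G = (1/25, 0)
2·[LZW] = 1/5, 2·[GWL] = 1/25
[LZW]:[GWL] = 1/5:1/25 = 5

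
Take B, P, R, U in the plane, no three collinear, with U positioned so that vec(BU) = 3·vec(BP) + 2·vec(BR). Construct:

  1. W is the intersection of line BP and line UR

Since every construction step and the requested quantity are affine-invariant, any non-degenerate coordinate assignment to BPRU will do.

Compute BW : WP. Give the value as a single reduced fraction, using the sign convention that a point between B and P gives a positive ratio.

BW:WP = -3/4

Work in coordinates with B = (0, 0), P = (1, 0), R = (0, 1), U = (3, 2).
1. W is the intersection of line BP and line UR ⇒ W = (-3, 0)
W = B + t·(P−B) with t = -3, so BW:WP = t:(1−t) = -3:4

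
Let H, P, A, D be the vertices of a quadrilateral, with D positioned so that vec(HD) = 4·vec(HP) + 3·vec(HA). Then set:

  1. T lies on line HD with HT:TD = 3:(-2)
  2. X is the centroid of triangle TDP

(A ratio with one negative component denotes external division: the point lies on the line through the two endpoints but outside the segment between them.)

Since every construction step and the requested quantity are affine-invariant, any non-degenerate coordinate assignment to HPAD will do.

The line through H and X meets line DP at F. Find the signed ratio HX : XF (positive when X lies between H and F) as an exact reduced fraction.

Choose coordinates H = (0, 0), P = (1, 0), A = (0, 1), D = (4, 3).
1. T lies on line HD with HT:TD = 3:(-2) ⇒ T = (12, 9)
2. X is the centroid of triangle TDP ⇒ X = (17/3, 4)
line HX meets DP at F = (17/5, 12/5)
X = H + t·(F−H) with t = 5/3, so HX:XF = 5/3:-2/3

HX:XF = -5/2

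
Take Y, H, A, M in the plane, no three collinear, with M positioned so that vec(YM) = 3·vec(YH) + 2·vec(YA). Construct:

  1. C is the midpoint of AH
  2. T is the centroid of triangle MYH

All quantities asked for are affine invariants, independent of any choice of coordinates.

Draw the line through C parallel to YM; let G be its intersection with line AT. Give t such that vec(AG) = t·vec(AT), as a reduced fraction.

t = 15/22

Choose coordinates Y = (0, 0), H = (1, 0), A = (0, 1), M = (3, 2).
1. C is the midpoint of AH ⇒ C = (1/2, 1/2)
2. T is the centroid of triangle MYH ⇒ T = (4/3, 2/3)
through C parallel to YM: direction (3, 2); meets AT at G = (10/11, 17/22)
G = A + t·(T−A) with t = 15/22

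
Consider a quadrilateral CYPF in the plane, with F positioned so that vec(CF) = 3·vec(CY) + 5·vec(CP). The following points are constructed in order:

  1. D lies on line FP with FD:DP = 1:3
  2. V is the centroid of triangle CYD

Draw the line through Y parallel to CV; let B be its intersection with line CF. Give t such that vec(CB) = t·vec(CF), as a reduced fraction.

Set C = (0, 0), Y = (1, 0), P = (0, 1), F = (3, 5); any affine frame gives the same invariant.
1. D lies on line FP with FD:DP = 1:3 ⇒ D = (9/4, 4)
2. V is the centroid of triangle CYD ⇒ V = (13/12, 4/3)
through Y parallel to CV: direction (13/12, 4/3); meets CF at B = (-48/17, -80/17)
B = C + t·(F−C) with t = -16/17

t = -16/17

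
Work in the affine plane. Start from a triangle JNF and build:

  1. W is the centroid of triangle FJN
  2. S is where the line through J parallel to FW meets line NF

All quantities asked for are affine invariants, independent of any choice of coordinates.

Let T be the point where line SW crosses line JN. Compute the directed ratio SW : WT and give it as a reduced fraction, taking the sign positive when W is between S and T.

Assign J = (0, 0), N = (1, 0), F = (0, 1) — the answer is frame-independent, so this choice is without loss of generality.
1. W is the centroid of triangle FJN ⇒ W = (1/3, 1/3)
2. S is where the line through J parallel to FW meets line NF ⇒ S = (-1, 2)
line SW meets JN at T = (3/5, 0)
W = S + t·(T−S) with t = 5/6, so SW:WT = 5/6:1/6

SW:WT = 5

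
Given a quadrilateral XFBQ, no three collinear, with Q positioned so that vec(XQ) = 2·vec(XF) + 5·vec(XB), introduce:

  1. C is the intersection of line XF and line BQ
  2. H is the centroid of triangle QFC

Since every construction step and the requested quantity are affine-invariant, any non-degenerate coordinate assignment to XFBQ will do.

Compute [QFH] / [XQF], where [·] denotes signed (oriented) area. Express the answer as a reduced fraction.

[QFH]:[XQF] = 1/2

Assign X = (0, 0), F = (1, 0), B = (0, 1), Q = (2, 5) — the answer is frame-independent, so this choice is without loss of generality.
1. C is the intersection of line XF and line BQ ⇒ C = (-1/2, 0)
2. H is the centroid of triangle QFC ⇒ H = (5/6, 5/3)
2·[QFH] = -5/2, 2·[XQF] = -5
[QFH]:[XQF] = -5/2:-5 = 1/2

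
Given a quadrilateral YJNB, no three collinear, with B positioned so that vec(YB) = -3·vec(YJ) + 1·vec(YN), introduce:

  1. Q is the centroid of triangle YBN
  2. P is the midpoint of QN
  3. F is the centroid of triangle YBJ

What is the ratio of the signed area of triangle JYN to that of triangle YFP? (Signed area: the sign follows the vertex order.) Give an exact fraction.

[JYN]:[YFP] = 18/7

Work in coordinates with Y = (0, 0), J = (1, 0), N = (0, 1), B = (-3, 1).
1. Q is the centroid of triangle YBN ⇒ Q = (-1, 2/3)
2. P is the midpoint of QN ⇒ P = (-1/2, 5/6)
3. F is the centroid of triangle YBJ ⇒ F = (-2/3, 1/3)
2·[JYN] = -1, 2·[YFP] = -7/18
[JYN]:[YFP] = -1:-7/18 = 18/7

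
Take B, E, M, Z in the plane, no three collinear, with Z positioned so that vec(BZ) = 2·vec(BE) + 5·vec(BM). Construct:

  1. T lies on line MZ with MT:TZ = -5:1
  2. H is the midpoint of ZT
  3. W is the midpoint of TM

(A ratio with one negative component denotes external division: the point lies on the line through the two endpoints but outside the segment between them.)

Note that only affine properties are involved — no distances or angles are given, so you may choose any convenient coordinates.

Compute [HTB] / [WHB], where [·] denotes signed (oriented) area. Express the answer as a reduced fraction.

[HTB]:[WHB] = 1/4

Assign B = (0, 0), E = (1, 0), M = (0, 1), Z = (2, 5) — the answer is frame-independent, so this choice is without loss of generality.
1. T lies on line MZ with MT:TZ = -5:1 ⇒ T = (5/2, 6)
2. H is the midpoint of ZT ⇒ H = (9/4, 11/2)
3. W is the midpoint of TM ⇒ W = (5/4, 7/2)
2·[HTB] = -1/4, 2·[WHB] = -1
[HTB]:[WHB] = -1/4:-1 = 1/4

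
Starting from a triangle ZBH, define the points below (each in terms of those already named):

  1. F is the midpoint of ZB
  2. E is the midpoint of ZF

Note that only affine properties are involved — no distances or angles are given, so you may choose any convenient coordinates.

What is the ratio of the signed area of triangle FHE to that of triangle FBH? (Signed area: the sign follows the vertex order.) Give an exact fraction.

[FHE]:[FBH] = 1/2

Set Z = (0, 0), B = (1, 0), H = (0, 1); any affine frame gives the same invariant.
1. F is the midpoint of ZB ⇒ F = (1/2, 0)
2. E is the midpoint of ZF ⇒ E = (1/4, 0)
2·[FHE] = 1/4, 2·[FBH] = 1/2
[FHE]:[FBH] = 1/4:1/2 = 1/2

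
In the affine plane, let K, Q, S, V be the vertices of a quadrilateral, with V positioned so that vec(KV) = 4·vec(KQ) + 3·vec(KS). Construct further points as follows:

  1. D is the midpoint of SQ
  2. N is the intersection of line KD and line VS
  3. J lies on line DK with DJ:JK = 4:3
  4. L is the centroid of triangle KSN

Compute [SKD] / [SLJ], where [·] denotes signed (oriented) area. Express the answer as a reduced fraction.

Work in coordinates with K = (0, 0), Q = (1, 0), S = (0, 1), V = (4, 3).
1. D is the midpoint of SQ ⇒ D = (1/2, 1/2)
2. N is the intersection of line KD and line VS ⇒ N = (2, 2)
3. J lies on line DK with DJ:JK = 4:3 ⇒ J = (3/14, 3/14)
4. L is the centroid of triangle KSN ⇒ L = (2/3, 1)
2·[SKD] = 1/2, 2·[SLJ] = -11/21
[SKD]:[SLJ] = 1/2:-11/21 = -21/22

[SKD]:[SLJ] = -21/22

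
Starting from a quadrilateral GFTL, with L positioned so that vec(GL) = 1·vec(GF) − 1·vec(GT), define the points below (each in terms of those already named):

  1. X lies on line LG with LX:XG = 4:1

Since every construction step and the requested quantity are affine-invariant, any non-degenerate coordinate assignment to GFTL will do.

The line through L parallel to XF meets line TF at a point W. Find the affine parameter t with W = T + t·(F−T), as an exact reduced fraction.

Assign G = (0, 0), F = (1, 0), T = (0, 1), L = (1, -1) — the answer is frame-independent, so this choice is without loss of generality.
1. X lies on line LG with LX:XG = 4:1 ⇒ X = (1/5, -1/5)
through L parallel to XF: direction (4/5, 1/5); meets TF at W = (9/5, -4/5)
W = T + t·(F−T) with t = 9/5

t = 9/5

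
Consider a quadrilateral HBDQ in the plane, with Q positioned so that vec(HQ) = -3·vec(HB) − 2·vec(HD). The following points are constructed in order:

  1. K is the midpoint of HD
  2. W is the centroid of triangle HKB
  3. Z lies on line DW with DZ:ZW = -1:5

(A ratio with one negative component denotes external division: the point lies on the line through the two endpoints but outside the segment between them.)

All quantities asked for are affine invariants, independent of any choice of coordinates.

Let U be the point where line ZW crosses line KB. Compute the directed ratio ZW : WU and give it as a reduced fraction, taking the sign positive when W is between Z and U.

ZW:WU = -5

Set H = (0, 0), B = (1, 0), D = (0, 1), Q = (-3, -2); any affine frame gives the same invariant.
1. K is the midpoint of HD ⇒ K = (0, 1/2)
2. W is the centroid of triangle HKB ⇒ W = (1/3, 1/6)
3. Z lies on line DW with DZ:ZW = -1:5 ⇒ Z = (-1/12, 29/24)
line ZW meets KB at U = (1/4, 3/8)
W = Z + t·(U−Z) with t = 5/4, so ZW:WU = 5/4:-1/4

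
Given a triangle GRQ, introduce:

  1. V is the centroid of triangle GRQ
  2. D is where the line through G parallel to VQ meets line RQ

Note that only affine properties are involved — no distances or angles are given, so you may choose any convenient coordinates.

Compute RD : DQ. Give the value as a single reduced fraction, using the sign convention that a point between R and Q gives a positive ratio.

Choose coordinates G = (0, 0), R = (1, 0), Q = (0, 1).
1. V is the centroid of triangle GRQ ⇒ V = (1/3, 1/3)
2. D is where the line through G parallel to VQ meets line RQ ⇒ D = (-1, 2)
D = R + t·(Q−R) with t = 2, so RD:DQ = t:(1−t) = 2:-1

RD:DQ = -2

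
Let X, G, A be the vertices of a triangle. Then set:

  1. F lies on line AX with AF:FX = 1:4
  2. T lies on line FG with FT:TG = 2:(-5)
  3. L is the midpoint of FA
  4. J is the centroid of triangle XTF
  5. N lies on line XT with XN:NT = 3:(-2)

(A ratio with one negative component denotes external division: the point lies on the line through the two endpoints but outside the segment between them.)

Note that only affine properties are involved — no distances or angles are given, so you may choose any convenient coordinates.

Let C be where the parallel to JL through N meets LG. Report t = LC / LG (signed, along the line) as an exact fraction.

Work in coordinates with X = (0, 0), G = (1, 0), A = (0, 1).
1. F lies on line AX with AF:FX = 1:4 ⇒ F = (0, 4/5)
2. T lies on line FG with FT:TG = 2:(-5) ⇒ T = (-2/3, 4/3)
3. L is the midpoint of FA ⇒ L = (0, 9/10)
4. J is the centroid of triangle XTF ⇒ J = (-2/9, 32/45)
5. N lies on line XT with XN:NT = 3:(-2) ⇒ N = (-2, 4)
through N parallel to JL: direction (2/9, 17/90); meets LG at C = (-96/35, 1179/350)
C = L + t·(G−L) with t = -96/35

t = -96/35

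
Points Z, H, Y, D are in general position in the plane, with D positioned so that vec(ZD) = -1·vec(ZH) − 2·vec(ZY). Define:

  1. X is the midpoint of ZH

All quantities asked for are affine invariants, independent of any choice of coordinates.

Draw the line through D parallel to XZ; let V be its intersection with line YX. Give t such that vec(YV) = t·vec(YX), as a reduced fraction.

Work in coordinates with Z = (0, 0), H = (1, 0), Y = (0, 1), D = (-1, -2).
1. X is the midpoint of ZH ⇒ X = (1/2, 0)
through D parallel to XZ: direction (-1/2, 0); meets YX at V = (3/2, -2)
V = Y + t·(X−Y) with t = 3

t = 3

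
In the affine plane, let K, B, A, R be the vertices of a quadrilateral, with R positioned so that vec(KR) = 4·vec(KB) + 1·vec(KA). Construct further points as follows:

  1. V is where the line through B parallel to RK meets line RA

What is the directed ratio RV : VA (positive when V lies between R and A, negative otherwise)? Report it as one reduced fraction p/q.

RV:VA = -1/5

Assign K = (0, 0), B = (1, 0), A = (0, 1), R = (4, 1) — the answer is frame-independent, so this choice is without loss of generality.
1. V is where the line through B parallel to RK meets line RA ⇒ V = (5, 1)
V = R + t·(A−R) with t = -1/4, so RV:VA = t:(1−t) = -1/4:5/4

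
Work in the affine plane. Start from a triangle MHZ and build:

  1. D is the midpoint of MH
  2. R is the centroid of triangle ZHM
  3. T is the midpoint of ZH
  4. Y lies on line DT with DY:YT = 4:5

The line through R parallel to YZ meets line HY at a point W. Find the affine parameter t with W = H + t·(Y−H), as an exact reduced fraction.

t = 19/15

Assign M = (0, 0), H = (1, 0), Z = (0, 1) — the answer is frame-independent, so this choice is without loss of generality.
1. D is the midpoint of MH ⇒ D = (1/2, 0)
2. R is the centroid of triangle ZHM ⇒ R = (1/3, 1/3)
3. T is the midpoint of ZH ⇒ T = (1/2, 1/2)
4. Y lies on line DT with DY:YT = 4:5 ⇒ Y = (1/2, 2/9)
through R parallel to YZ: direction (-1/2, 7/9); meets HY at W = (11/30, 38/135)
W = H + t·(Y−H) with t = 19/15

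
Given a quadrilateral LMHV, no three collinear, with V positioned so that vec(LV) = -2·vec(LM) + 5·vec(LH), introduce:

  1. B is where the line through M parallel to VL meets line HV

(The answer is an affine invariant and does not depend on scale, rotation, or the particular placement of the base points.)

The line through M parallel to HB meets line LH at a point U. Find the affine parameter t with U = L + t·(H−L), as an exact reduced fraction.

Assign L = (0, 0), M = (1, 0), H = (0, 1), V = (-2, 5) — the answer is frame-independent, so this choice is without loss of generality.
1. B is where the line through M parallel to VL meets line HV ⇒ B = (3, -5)
through M parallel to HB: direction (3, -6); meets LH at U = (0, 2)
U = L + t·(H−L) with t = 2

t = 2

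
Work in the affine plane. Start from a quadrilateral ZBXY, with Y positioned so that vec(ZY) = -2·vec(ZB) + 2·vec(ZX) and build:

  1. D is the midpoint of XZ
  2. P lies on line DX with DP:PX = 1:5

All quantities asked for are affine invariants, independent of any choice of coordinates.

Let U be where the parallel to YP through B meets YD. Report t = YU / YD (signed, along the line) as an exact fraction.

Work in coordinates with Z = (0, 0), B = (1, 0), X = (0, 1), Y = (-2, 2).
1. D is the midpoint of XZ ⇒ D = (0, 1/2)
2. P lies on line DX with DP:PX = 1:5 ⇒ P = (0, 7/12)
through B parallel to YP: direction (2, -17/12); meets YD at U = (-5, 17/4)
U = Y + t·(D−Y) with t = -3/2

t = -3/2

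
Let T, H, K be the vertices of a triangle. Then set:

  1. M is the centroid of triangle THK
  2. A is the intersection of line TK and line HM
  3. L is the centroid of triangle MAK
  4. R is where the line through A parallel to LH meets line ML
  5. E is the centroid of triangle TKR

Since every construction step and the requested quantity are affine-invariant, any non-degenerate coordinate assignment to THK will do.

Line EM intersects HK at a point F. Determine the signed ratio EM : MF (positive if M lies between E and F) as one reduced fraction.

EM:MF = 13/36

Assign T = (0, 0), H = (1, 0), K = (0, 1) — the answer is frame-independent, so this choice is without loss of generality.
1. M is the centroid of triangle THK ⇒ M = (1/3, 1/3)
2. A is the intersection of line TK and line HM ⇒ A = (0, 1/2)
3. L is the centroid of triangle MAK ⇒ L = (1/9, 11/18)
4. R is where the line through A parallel to LH meets line ML ⇒ R = (4/9, 7/36)
5. E is the centroid of triangle TKR ⇒ E = (4/27, 43/108)
line EM meets HK at F = (11/13, 2/13)
M = E + t·(F−E) with t = 13/49, so EM:MF = 13/49:36/49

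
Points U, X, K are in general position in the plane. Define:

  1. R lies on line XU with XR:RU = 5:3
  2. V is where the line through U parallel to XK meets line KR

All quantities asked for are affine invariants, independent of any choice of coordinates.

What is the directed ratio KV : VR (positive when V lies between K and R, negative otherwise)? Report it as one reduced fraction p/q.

KV:VR = -8/3

Choose coordinates U = (0, 0), X = (1, 0), K = (0, 1).
1. R lies on line XU with XR:RU = 5:3 ⇒ R = (3/8, 0)
2. V is where the line through U parallel to XK meets line KR ⇒ V = (3/5, -3/5)
V = K + t·(R−K) with t = 8/5, so KV:VR = t:(1−t) = 8/5:-3/5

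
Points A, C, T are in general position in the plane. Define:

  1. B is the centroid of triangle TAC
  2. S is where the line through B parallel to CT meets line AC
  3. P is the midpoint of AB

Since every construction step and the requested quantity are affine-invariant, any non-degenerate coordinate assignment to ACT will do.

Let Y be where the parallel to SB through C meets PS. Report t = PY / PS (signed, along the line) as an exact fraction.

Assign A = (0, 0), C = (1, 0), T = (0, 1) — the answer is frame-independent, so this choice is without loss of generality.
1. B is the centroid of triangle TAC ⇒ B = (1/3, 1/3)
2. S is where the line through B parallel to CT meets line AC ⇒ S = (2/3, 0)
3. P is the midpoint of AB ⇒ P = (1/6, 1/6)
through C parallel to SB: direction (-1/3, 1/3); meets PS at Y = (7/6, -1/6)
Y = P + t·(S−P) with t = 2

t = 2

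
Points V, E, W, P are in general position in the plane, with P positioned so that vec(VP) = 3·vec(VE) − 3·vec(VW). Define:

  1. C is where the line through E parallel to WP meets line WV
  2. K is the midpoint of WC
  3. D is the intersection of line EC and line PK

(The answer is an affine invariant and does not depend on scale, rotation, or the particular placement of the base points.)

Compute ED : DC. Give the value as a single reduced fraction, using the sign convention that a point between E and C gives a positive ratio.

ED:DC = -4/3

Assign V = (0, 0), E = (1, 0), W = (0, 1), P = (3, -3) — the answer is frame-independent, so this choice is without loss of generality.
1. C is where the line through E parallel to WP meets line WV ⇒ C = (0, 4/3)
2. K is the midpoint of WC ⇒ K = (0, 7/6)
3. D is the intersection of line EC and line PK ⇒ D = (-3, 16/3)
D = E + t·(C−E) with t = 4, so ED:DC = t:(1−t) = 4:-3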